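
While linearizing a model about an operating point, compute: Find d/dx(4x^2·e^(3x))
Product rule: (fg)'=f'g+fg'
f=4x^2, f'=8x
g=e^(3x), g'=3·e^(3x)

Answer: 8x·e^(3x)+12x^2·e^(3x)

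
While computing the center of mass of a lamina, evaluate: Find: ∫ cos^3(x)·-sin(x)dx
Let u=cos(x), du=-sin(x) dx
∫ u^3 du=u^4/4 + C

Answer: cos^4(x)/4 + C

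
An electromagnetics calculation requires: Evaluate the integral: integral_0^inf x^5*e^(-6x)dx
This is a Gamma integral. Substitute u=6x (du=6 dx):
integral_0^inf x^5 * e^(-6x) dx=(1/6^6) integral_0^inf u^5 * e^(-u) du
=Gamma(6)/6^6=5!/6^6=120/46656

Answer: 5/1944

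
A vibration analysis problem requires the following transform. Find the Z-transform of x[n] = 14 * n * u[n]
Z{n*u[n]}=z/(z-1)^2
By linearity: Z{14*n*u[n]}=14z/(z-1)^2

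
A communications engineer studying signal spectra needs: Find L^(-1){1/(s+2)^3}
L^(-1){1/(s-a)^n}=t^(n-1)·e^(at)/(n-1)!
Here a=-2, n=3: t^2·e^(-2t)/2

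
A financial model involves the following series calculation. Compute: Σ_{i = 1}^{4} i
Using formula: Σ i^1 = n(n + 1)/2 = 4·5/2 = 10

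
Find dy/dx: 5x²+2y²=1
Differentiate: 10x + 4y·(dy/dx) = 0
dy/dx = -10x/(4y) = -(5/2)·(x/y)

Answer: dy/dx = -(5/2)·(x/y)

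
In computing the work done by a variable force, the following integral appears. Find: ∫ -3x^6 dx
Using power rule: ∫ -3x^6 dx=-3/7 x^7+C=(-3/7)x^7+C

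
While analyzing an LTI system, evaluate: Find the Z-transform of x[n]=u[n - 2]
Using the time-shift property: Z{u[n-2]} = z^(-2) * z/(z-1)
= z^(-1)/(z-1)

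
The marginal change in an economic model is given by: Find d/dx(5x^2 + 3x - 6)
Power rule: d/dx(ax^n) = n·a·x^(n-1)
Term by term: 10·x+3

Answer: 10x+3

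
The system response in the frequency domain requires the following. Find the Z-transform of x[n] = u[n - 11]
Using the time-shift property: Z{u[n-11]}=z^(-11)*z/(z-1)
=z^(-10)/(z-1)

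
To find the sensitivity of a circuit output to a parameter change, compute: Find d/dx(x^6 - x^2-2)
Power rule: d/dx(ax^n)=n·a·x^(n-1)
Term by term: 6·x^5-2·x

Answer: 6x^5-2x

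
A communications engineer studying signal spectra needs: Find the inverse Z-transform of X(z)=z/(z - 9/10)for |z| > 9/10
Standard pair: z/(z-a) <-> a^n * u[n] for causal signals
With a=9/10: x[n]=(9/10)^n * u[n]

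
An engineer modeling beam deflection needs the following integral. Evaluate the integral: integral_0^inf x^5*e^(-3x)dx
This is a Gamma integral. Substitute u=3x (du=3 dx):
integral_0^inf x^5 * e^(-3x) dx=(1/3^6) integral_0^inf u^5 * e^(-u) du
=Gamma(6)/3^6=5!/3^6=120/729

Answer: 40/243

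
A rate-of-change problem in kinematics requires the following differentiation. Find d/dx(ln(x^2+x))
Chain rule: d/dx[ln(u)]=u'/u where u=x^2 + x
u'=2x + 1

Answer: (2x + 1)/(x^2 + x)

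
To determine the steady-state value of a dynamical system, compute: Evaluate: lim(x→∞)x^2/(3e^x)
Apply L'Hôpital 2 times (∞/∞ each time):
Eventually get 2!/(3e^x) → 0

Answer: 0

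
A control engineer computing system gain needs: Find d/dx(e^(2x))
Chain rule: d/dx[e^u] = e^u · u' where u = 2x
u' = 2

Answer: 2·e^(2x)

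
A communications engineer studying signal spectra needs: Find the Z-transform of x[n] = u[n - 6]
Using the time-shift property: Z{u[n-6]}=z^(-6)*z/(z-1)
=z^(-5)/(z-1)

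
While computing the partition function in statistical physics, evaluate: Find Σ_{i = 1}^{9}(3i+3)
= 3·Σ i+3·9 = 3·45+27 = 162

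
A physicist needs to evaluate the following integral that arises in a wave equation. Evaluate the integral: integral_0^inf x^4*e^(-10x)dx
This is a Gamma integral. Substitute u = 10x (du = 10 dx):
integral_0^inf x^4 * e^(-10x) dx = (1/10^5) integral_0^inf u^4 * e^(-u) du
= Gamma(5)/10^5 = 4!/10^5 = 24/100000

Answer: 3/12500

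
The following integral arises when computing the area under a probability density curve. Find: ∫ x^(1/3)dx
Power rule: ∫ x^(1/3) dx = x^(4/3)/(4/3) + C

Answer: (3/4)·x^(4/3) + C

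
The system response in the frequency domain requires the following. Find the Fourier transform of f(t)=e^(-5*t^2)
The Fourier transform of a Gaussian e^(-a*t^2) is sqrt(pi/a)*e^(-omega^2/(4a)).
With a=5: F(omega)=sqrt(pi/5)*e^(-omega^2/20)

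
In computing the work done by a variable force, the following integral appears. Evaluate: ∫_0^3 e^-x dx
Antiderivative: -e^-x
Evaluate: -(e^-3-1)

Answer: (e^-3-1)/(-1)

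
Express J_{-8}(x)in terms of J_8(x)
For integer n: J_{-n}(x) = (-1)^n J_n(x)
With n = 8: J_{-8}(x) = (-1)^8 J_8(x) = J_8(x)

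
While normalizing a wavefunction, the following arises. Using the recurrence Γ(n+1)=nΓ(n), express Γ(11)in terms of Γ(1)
Γ(11) = 10Γ(10) = 10·9Γ(9) = ... = 10!·Γ(1) = 3628800·Γ(1)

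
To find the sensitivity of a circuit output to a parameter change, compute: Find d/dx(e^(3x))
Chain rule: d/dx[e^u]=e^u · u' where u=3x
u'=3

Answer: 3·e^(3x)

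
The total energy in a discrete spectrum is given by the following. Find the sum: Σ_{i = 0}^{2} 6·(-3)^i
Geometric series: S = a(1 - r^n)/(1 - r)
a = 6, r = -3, n = 3
S = 6(1 + 27)/4 = 42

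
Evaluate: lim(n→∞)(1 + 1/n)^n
This is the definition of e^1: lim(1 + 1/n)^n=e^1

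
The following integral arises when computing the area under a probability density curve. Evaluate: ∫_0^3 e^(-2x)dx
Antiderivative: (1/(-2))e^(-2x)
Evaluate: (1/(-2))(e^-6-1)

Answer: (e^-6-1)/(-2)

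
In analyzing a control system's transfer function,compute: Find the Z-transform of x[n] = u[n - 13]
Using the time-shift property: Z{u[n-13]} = z^(-13) * z/(z-1)
= z^(-12)/(z-1)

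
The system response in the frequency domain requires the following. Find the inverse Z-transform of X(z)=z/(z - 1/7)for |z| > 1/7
Standard pair: z/(z-a) <-> a^n*u[n] for causal signals
With a = 1/7: x[n] = (1/7)^n*u[n]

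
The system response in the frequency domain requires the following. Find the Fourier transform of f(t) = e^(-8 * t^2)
The Fourier transform of a Gaussian e^(-a * t^2) is sqrt(pi/a) * e^(-omega^2/(4a)).
With a = 8: F(omega) = sqrt(pi/8) * e^(-omega^2/32)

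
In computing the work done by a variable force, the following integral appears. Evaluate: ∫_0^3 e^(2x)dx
Antiderivative: (1/2)e^(2x)
Evaluate: (1/2)(e^6 - 1)

Answer: (e^6 - 1)/2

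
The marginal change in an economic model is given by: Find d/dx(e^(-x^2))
Chain rule: d/dx[e^u]=e^u · u' where u=-x^2
u'=-2x

Answer: -2x·e^(-x^2)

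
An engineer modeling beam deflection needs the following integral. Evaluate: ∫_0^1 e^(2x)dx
Antiderivative: (1/2)e^(2x)
Evaluate: (1/2)(e^2-1)

Answer: (e^2-1)/2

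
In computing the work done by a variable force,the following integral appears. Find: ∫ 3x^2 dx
Using power rule: ∫ 3x^2 dx = 3/3 x^3+C = x^3+C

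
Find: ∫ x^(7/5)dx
Power rule: ∫ x^(7/5) dx = x^(12/5)/(12/5) + C

Answer: (5/12)·x^(12/5) + C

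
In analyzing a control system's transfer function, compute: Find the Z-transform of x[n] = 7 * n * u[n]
Z{n * u[n]} = z/(z-1)^2
By linearity: Z{7 * n * u[n]} = 7z/(z-1)^2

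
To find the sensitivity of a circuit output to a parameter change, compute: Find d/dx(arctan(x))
d/dx[arctan(u)]=u'/(1+u²), u=x, u'=1

Answer: 1/(1+x²)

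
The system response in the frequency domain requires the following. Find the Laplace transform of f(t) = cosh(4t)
L{cosh(at)} = s/(s²-a²)
L{cosh(4t)} = s/(s²-16)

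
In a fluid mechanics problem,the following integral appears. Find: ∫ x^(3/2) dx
Power rule: ∫ x^(3/2) dx = x^(5/2)/(5/2)+C

Answer: (2/5)·x^(5/2)+C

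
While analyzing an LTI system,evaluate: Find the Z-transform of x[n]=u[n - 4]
Using the time-shift property: Z{u[n-4]} = z^(-4)*z/(z-1)
= z^(-3)/(z-1)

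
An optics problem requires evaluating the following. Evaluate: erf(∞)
erf(∞) = 1 (the error function converges to 1)

Answer: 1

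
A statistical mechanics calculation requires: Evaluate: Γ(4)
Γ(n) = (n-1)! for positive integers
Γ(4) = 3! = 6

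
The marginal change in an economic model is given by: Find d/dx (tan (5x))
Chain rule: d/dx[tan(u)]=sec²(u)·u' where u=5x
u'=5

Answer: 5·sec²(5x)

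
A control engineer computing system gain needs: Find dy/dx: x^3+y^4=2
Differentiate: 3x^2+4y^3·(dy/dx) = 0
dy/dx = -3x^2/(4y^3)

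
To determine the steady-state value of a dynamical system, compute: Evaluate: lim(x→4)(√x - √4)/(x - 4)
Multiply by conjugate (√x+√4)/(√x+√4):
= (x - 4)/((x - 4)(√x+√4)) = 1/(√x+√4)
As x → 4: 1/(2√4)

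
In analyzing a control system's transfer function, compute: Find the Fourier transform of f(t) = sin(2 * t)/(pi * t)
sin(W*t)/(pi*t)=(W/pi)*sinc(W*t/pi) is the impulse response of the ideal low-pass filter with cutoff W (here W=2).
Its Fourier transform is a rectangular function:
F(omega)=1 for |omega| < 2, 0 otherwise

Answer: rect(omega/4) [i.e., 1 for |omega| < 2, 0 otherwise]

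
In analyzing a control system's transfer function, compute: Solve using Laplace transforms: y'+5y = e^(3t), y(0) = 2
Take L: sY - 2 + 5Y=1/(s-3)
Y(s + 5)=1/(s-3) + 2
Y=1/((s-3)(s + 5)) + 2/(s + 5)
Partial fractions: 1/((s-3)(s + 5))=(1/8)/(s-3) - (1/8)/(s + 5)
So Y=(1/8)/(s-3) + (15/8)/(s + 5)
Inverse Laplace transform (L^(-1){1/(s-3)}=e^(3t), L^(-1){1/(s + 5)}=e^(-5t)):

Answer: y(t)=(1/8)·e^(3t) + (15/8)·e^(-5t)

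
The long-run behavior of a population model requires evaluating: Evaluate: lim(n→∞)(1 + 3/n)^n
This is the definition of e^3: lim(1 + 3/n)^n=e^3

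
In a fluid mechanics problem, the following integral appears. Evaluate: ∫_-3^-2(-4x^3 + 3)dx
Step 1: Find antiderivative F(x)=-x^4+3x
Step 2: F(-2) - F(-3)=-22 - (-90)=68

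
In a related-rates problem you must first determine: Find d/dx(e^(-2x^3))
Chain rule: d/dx[e^u] = e^u · u' where u = -2x^3
u' = -6x^2

Answer: -6x^2·e^(-2x^3)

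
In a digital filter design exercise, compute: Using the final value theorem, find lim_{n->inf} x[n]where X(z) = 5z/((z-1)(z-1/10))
Final value theorem: lim x[n] = lim_{z->1} (z-1) * X(z)
(z-1) * X(z) = 5z/(z-1/10)
As z->1: 5/(1-1/10) = 5/(9/10) = 50/9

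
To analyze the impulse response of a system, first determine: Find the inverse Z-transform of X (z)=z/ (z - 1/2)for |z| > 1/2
Standard pair: z/(z-a) <-> a^n * u[n] for causal signals
With a = 1/2: x[n] = (1/2)^n * u[n]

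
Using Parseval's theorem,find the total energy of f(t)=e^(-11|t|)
Parseval's theorem: E = integral |f(t)|^2 dt = (1/2pi) integral |F(omega)|^2 domega
E = integral_{-inf}^{inf} e^(-22|t|) dt = 2*integral_0^inf e^(-22t) dt = 2/(2*11) = 1/11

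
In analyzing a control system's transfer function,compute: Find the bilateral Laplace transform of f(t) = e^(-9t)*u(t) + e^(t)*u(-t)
For e^(-9t)*u(t): L = 1/(s+9), Re(s) > -9
For e^(t)*u(-t): L = -1/(s-1), Re(s) < 1
Combined: F(s) = 1/(s+9)-1/(s-1), -9 < Re(s) < 1

Answer: 1/(s+9)-1/(s-1), ROC: -9 < Re(s) < 1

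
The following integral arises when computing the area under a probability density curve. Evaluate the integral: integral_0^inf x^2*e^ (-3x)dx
This is a Gamma integral. Substitute u=3x (du=3 dx):
integral_0^inf x^2*e^(-3x) dx=(1/3^3) integral_0^inf u^2*e^(-u) du
=Gamma(3)/3^3=2!/3^3=2/27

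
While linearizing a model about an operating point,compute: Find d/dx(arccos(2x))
d/dx[arccos(u)]=-u'/√(1-u²), u=2x, u'=2

Answer: -2/√(1-4x²)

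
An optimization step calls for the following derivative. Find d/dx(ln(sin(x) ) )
Chain rule: d/dx[ln(u)] = u'/u where u = sin(x)
u' = cos(x)

Answer: (cos(x))/(sin(x))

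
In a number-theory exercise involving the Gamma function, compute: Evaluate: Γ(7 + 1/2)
Γ(n+1/2) = (2n)!√π/(4^n·n!)
= 87178291200√π/(16384·5040) = (135135/128)·√π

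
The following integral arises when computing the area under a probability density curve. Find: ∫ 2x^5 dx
Using power rule: ∫ 2x^5 dx = 2/6 x^6 + C = (1/3)x^6 + C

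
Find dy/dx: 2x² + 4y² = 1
Differentiate: 4x + 8y·(dy/dx)=0
dy/dx=-4x/(8y)=-(1/2)·(x/y)

Answer: dy/dx=-(1/2)·(x/y)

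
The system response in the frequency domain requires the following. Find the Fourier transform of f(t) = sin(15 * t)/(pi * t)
sin(W * t)/(pi * t) = (W/pi) * sinc(W * t/pi) is the impulse response of the ideal low-pass filter with cutoff W (here W = 15).
Its Fourier transform is a rectangular function:
F(omega) = 1 for |omega| < 15, 0 otherwise

Answer: rect(omega/30) [i.e., 1 for |omega| < 15, 0 otherwise]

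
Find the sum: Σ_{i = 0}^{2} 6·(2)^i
Geometric series: S = a(1 - r^n)/(1 - r)
a = 6, r = 2, n = 3
S = 6(1 - 8)/-1 = 42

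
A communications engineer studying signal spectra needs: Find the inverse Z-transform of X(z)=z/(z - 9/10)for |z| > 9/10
Standard pair: z/(z-a) <-> a^n * u[n] for causal signals
With a=9/10: x[n]=(9/10)^n * u[n]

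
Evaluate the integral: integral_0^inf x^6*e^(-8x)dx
This is a Gamma integral. Substitute u=8x (du=8 dx):
integral_0^inf x^6*e^(-8x) dx=(1/8^7) integral_0^inf u^6*e^(-u) du
=Gamma(7)/8^7=6!/8^7=720/2097152

Answer: 45/131072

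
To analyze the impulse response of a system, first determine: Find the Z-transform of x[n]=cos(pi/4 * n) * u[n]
Z{cos(w0 * n) * u[n]}=z(z - cos(w0))/(z^2 - 2z * cos(w0) + 1)
With w0=pi/4: X(z)=z(z - cos(pi/4))/(z^2 - 2z * cos(pi/4) + 1)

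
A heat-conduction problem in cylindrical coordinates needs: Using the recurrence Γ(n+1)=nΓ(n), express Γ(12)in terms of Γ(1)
Γ(12) = 11Γ(11) = 11·10Γ(10) = ... = 11!·Γ(1) = 39916800·Γ(1)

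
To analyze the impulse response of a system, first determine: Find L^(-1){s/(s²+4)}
L^(-1){s/(s²+w²)}=cos(wt)
Here w=2

Answer: cos(2t)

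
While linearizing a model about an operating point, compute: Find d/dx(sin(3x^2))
Chain rule: d/dx[sin(u)]=cos(u)·u' where u=3x^2
u'=6x

Answer: 6x·cos(3x^2)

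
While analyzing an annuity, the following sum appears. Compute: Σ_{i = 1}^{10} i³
Using formula: Σ i^3=[n(n + 1)/2]²=[10·11/2]²=3025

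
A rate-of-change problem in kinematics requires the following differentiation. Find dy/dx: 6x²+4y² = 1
Differentiate: 12x + 8y·(dy/dx)=0
dy/dx=-12x/(8y)=-(3/2)·(x/y)

Answer: dy/dx=-(3/2)·(x/y)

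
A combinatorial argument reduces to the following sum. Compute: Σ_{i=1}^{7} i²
Using formula: Σ i^2=n(n+1)(2n+1)/6=7·8·15/6=140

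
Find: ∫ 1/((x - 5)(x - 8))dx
Partial fractions: 1/((x-5)(x-8)) = A/(x-5) + B/(x-8)
A = -1/3, B = 1/3
∫ [-1/3· 1/(x-5) + 1/3· 1/(x-8)] dx
= (1/3)[ln|x-8| - ln|x-5|] + C

Answer: (1/3)·ln|(x-8)/(x-5)| + C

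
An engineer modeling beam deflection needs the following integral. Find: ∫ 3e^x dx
Since d/dx[e^x]=+ e^x, we get 3e^x + C

Answer: 3e^x + C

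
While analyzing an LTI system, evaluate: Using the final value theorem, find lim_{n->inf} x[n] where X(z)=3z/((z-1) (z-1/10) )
Final value theorem: lim x[n] = lim_{z->1} (z-1)*X(z)
(z-1)*X(z) = 3z/(z-1/10)
As z->1: 3/(1-1/10) = 3/(9/10) = 10/3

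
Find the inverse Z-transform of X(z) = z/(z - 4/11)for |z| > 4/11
Standard pair: z/(z-a) <-> a^n*u[n] for causal signals
With a=4/11: x[n]=(4/11)^n*u[n]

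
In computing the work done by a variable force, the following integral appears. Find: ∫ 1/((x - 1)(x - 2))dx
Partial fractions: 1/((x-1)(x-2)) = A/(x-1) + B/(x-2)
A = -1, B = 1
∫ [-1· 1/(x-1) + 1· 1/(x-2)] dx
= (1)[ln|x-2| - ln|x-1|] + C

Answer: ln|(x-2)/(x-1)| + C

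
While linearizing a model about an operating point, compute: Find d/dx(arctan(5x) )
d/dx[arctan(u)] = u'/(1 + u²), u = 5x, u' = 5

Answer: 5/(1 + 25x²)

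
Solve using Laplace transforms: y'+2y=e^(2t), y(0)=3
Take L: sY - 3+2Y = 1/(s-2)
Y(s+2) = 1/(s-2)+3
Y = 1/((s-2)(s+2))+3/(s+2)
Partial fractions: 1/((s-2)(s+2)) = (1/4)/(s-2) - (1/4)/(s+2)
So Y = (1/4)/(s-2)+(11/4)/(s+2)
Inverse Laplace transform (L^(-1){1/(s-2)} = e^(2t), L^(-1){1/(s+2)} = e^(-2t)):

Answer: y(t) = (1/4)·e^(2t)+(11/4)·e^(-2t)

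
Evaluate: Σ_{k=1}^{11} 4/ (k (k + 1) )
Partial fractions: 4/(k(k + 1))=4/k - 4/(k + 1)
Telescoping sum: 4(1 - 1/12)=4·11/12

Answer: 11/3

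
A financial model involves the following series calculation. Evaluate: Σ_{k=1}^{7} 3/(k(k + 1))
Partial fractions: 3/(k(k + 1)) = 3/k - 3/(k + 1)
Telescoping sum: 3(1 - 1/8) = 3·7/8

Answer: 21/8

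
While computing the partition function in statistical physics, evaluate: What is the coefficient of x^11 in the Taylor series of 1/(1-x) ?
1/(1-x)=Σ x^n for |x|<1
All coefficients are 1

Answer: 1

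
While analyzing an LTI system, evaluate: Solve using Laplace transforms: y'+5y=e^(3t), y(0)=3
Take L: sY - 3 + 5Y=1/(s-3)
Y(s + 5)=1/(s-3) + 3
Y=1/((s-3)(s + 5)) + 3/(s + 5)
Partial fractions: 1/((s-3)(s + 5))=(1/8)/(s-3) - (1/8)/(s + 5)
So Y=(1/8)/(s-3) + (23/8)/(s + 5)
Inverse Laplace transform (L^(-1){1/(s-3)}=e^(3t), L^(-1){1/(s + 5)}=e^(-5t)):

Answer: y(t)=(1/8)·e^(3t) + (23/8)·e^(-5t)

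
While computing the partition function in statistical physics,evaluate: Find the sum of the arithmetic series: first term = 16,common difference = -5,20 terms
Last term: a_n = 16+(20-1)·-5 = -79
Sum = n(a_1+a_n)/2 = 20(16+(-79))/2 = -630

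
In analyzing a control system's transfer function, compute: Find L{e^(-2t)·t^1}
First shifting: L{e^(at)f(t)} = F(s-a)
L{t^1} = 1/s^2
Shift s → s + 2: 1/(s + 2)^2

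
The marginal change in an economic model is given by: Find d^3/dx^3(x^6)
Apply power rule 3 times:
d^1: 6x^5
d^2: 30x^4
d^3: 120x^3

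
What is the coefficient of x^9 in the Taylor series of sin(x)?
sin(x)=Σ (-1)^k x^(2k+1)/(2k+1)!
For x^9: (-1)^4/9!=1/362880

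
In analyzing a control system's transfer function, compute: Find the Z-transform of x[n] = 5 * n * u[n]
Z{n * u[n]} = z/(z-1)^2
By linearity: Z{5 * n * u[n]} = 5z/(z-1)^2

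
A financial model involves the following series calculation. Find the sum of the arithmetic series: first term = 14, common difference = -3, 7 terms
Last term: a_n = 14+(7-1)·-3 = -4
Sum = n(a_1+a_n)/2 = 7(14+(-4))/2 = 35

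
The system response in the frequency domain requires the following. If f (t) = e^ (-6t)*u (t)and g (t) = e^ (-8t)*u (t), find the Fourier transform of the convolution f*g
By the convolution theorem: F{f * g} = F(omega) * G(omega)
F(omega) = 1/(6 + j * omega), G(omega) = 1/(8 + j * omega)
F{f * g} = 1/((6 + j * omega)(8 + j * omega))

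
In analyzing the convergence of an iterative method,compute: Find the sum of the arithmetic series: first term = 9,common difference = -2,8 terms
Last term: a_n=9 + (8 - 1)·-2=-5
Sum=n(a_1 + a_n)/2=8(9 + (-5))/2=16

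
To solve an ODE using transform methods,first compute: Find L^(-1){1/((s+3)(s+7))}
Partial fractions: 1/((s+3)(s+7))=A/(s+3)+B/(s+7)
Cover-up: A=1/(s+7)|_{s=-3}=1/4; B=1/(s+3)|_{s=-7}=-1/4
L^(-1)=(1/4)e^(-3t) - (1/4)e^(-7t)

Answer: (1/4)(e^(-3t) - e^(-7t))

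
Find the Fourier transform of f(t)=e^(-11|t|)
Using the standard pair: F{e^(-a|t|)}=2a/(a^2+omega^2)
With a=11: F(omega)=22/(121+omega^2)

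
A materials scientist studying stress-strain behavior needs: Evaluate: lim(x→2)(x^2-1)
Polynomial is continuous, so substitute x = 2:
1·2^2-1 = 3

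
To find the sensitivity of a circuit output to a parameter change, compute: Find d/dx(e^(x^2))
Chain rule: d/dx[e^u]=e^u · u' where u=x^2
u'=2x

Answer: 2x·e^(x^2)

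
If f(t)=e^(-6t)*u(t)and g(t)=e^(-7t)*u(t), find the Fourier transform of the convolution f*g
By the convolution theorem: F{f * g} = F(omega) * G(omega)
F(omega) = 1/(6 + j * omega), G(omega) = 1/(7 + j * omega)
F{f * g} = 1/((6 + j * omega)(7 + j * omega))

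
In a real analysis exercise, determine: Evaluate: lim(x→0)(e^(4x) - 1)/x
L'Hôpital (0/0): lim 4e^(4x)/1 = 4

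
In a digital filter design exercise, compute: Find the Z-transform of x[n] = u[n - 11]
Using the time-shift property: Z{u[n-11]}=z^(-11)*z/(z-1)
=z^(-10)/(z-1)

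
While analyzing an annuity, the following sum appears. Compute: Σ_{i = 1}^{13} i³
Using formula: Σ i^3 = [n(n+1)/2]² = [13·14/2]² = 8281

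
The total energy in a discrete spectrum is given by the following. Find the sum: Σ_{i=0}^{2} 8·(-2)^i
Geometric series: S=a(1 - r^n)/(1 - r)
a=8, r=-2, n=3
S=8(1 + 8)/3=24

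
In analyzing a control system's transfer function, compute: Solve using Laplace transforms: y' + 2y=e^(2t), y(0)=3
Take L: sY - 3 + 2Y=1/(s-2)
Y(s + 2)=1/(s-2) + 3
Y=1/((s-2)(s + 2)) + 3/(s + 2)
Partial fractions: 1/((s-2)(s + 2))=(1/4)/(s-2) - (1/4)/(s + 2)
So Y=(1/4)/(s-2) + (11/4)/(s + 2)
Inverse Laplace transform (L^(-1){1/(s-2)}=e^(2t), L^(-1){1/(s + 2)}=e^(-2t)):

Answer: y(t)=(1/4)·e^(2t) + (11/4)·e^(-2t)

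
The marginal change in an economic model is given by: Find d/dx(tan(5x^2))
Chain rule: d/dx[tan(u)] = sec²(u)·u' where u = 5x^2
u' = 10x

Answer: 10x·sec²(5x^2)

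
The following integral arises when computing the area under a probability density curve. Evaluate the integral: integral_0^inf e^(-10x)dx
integral_0^inf e^(-10x) dx=[-1/10*e^(-10x)]_0^inf
=0 - (-1/10)=1/10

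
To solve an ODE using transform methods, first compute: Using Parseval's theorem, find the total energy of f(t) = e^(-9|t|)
Parseval's theorem: E=integral |f(t)|^2 dt=(1/2pi) integral |F(omega)|^2 domega
E=integral_{-inf}^{inf} e^(-18|t|) dt=2*integral_0^inf e^(-18t) dt=2/(2*9)=1/9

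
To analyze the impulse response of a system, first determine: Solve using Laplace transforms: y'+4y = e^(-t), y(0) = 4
Take L: sY - 4+4Y=1/(s+1)
Y(s+4)=1/(s+1)+4
Y=1/((s+1)(s+4))+4/(s+4)
Partial fractions: 1/((s+1)(s+4))=(1/3)/(s+1) - (1/3)/(s+4)
So Y=(1/3)/(s+1)+(11/3)/(s+4)
Inverse Laplace transform (L^(-1){1/(s+1)}=e^(-t), L^(-1){1/(s+4)}=e^(-4t)):

Answer: y(t)=(1/3)·e^(-t)+(11/3)·e^(-4t)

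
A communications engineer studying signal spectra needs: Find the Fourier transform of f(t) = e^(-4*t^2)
The Fourier transform of a Gaussian e^(-a*t^2) is sqrt(pi/a)*e^(-omega^2/(4a)).
With a = 4: F(omega) = sqrt(pi)/2*e^(-omega^2/16)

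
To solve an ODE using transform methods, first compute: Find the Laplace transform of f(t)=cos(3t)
L{cos(wt)}=s/(s² + w²)
L{cos(3t)}=s/(s² + 9)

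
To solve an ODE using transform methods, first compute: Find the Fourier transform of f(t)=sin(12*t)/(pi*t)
sin(W * t)/(pi * t)=(W/pi) * sinc(W * t/pi) is the impulse response of the ideal low-pass filter with cutoff W (here W=12).
Its Fourier transform is a rectangular function:
F(omega)=1 for |omega| < 12, 0 otherwise

Answer: rect(omega/24) [i.e., 1 for |omega| < 12, 0 otherwise]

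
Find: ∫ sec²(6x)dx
Since d/dx[tan(6x)] = 6sec²(6x), integral = tan(6x)/6 + C

Answer: (1/6)tan(6x) + C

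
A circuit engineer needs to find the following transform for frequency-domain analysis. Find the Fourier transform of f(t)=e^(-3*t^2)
The Fourier transform of a Gaussian e^(-a*t^2) is sqrt(pi/a)*e^(-omega^2/(4a)).
With a=3: F(omega)=sqrt(pi/3)*e^(-omega^2/12)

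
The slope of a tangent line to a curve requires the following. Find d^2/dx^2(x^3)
Apply power rule 2 times:
d^1: 3x^2
d^2: 6x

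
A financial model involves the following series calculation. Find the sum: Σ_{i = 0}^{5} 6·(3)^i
Geometric series: S=a(1 - r^n)/(1 - r)
a=6, r=3, n=6
S=6(1-729)/-2=2184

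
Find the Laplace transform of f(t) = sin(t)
L{sin(wt)}=w/(s²+w²)
L{sin(t)}=1/(s²+1)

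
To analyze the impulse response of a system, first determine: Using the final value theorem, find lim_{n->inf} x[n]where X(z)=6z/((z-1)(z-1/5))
Final value theorem: lim x[n] = lim_{z->1} (z-1)*X(z)
(z-1)*X(z) = 6z/(z-1/5)
As z->1: 6/(1 - 1/5) = 6/(4/5) = 15/2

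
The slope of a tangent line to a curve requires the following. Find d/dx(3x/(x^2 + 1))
Quotient rule: (f/g)' = (f'g - fg')/g²
f = 3x, f' = 3
g = x^2 + 1, g' = 2x

Answer: (3·(x^2 + 1) - 6x^2)/(x^2 + 1)²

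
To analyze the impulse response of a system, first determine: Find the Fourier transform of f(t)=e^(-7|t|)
Using the standard pair: F{e^(-a|t|)}=2a/(a^2+omega^2)
With a=7: F(omega)=14/(49+omega^2)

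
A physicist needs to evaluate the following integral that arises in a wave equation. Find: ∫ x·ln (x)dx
By parts: u = ln(x), dv = x dx
du = 1/x dx, v = x^2/2
= x^2·ln(x)/2 - ∫ x/2 dx
= x^2·ln(x)/2 - x^2/4 + C

Answer: x^2(ln(x)/2 - 1/4) + C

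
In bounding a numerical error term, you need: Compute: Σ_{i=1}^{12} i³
Using formula: Σ i^3 = [n(n+1)/2]² = [12·13/2]² = 6084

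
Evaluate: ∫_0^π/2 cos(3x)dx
Antiderivative: sin(3x)/3
Evaluate at bounds: [sin(3·π/2)/3] - [sin(3·0)/3]
=((-1) - (0))/3=-1/3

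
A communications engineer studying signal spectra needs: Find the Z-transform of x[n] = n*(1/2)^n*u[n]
Using the property Z{n*a^n*u[n]}=az/(z-a)^2
With a=1/2: X(z)=(1/2)z/(z - 1/2)^2, |z| > 1/2

Answer: (1/2)z/(z - 1/2)^2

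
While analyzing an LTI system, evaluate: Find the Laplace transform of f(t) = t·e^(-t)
L{t·e^(at)}=1/(s-a)²
L{t·e^(-t)}=1/(s+1)²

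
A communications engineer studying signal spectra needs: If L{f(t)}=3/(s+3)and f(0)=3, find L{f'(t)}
L{f'(t)}=s·F(s) - f(0)=3s/(s+3)-3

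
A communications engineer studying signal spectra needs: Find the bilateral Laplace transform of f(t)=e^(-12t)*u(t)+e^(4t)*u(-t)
For e^(-12t) * u(t): L=1/(s+12), Re(s) > -12
For e^(4t) * u(-t): L=-1/(s-4), Re(s) < 4
Combined: F(s)=1/(s+12)-1/(s-4), -12 < Re(s) < 4

Answer: 1/(s+12)-1/(s-4), ROC: -12 < Re(s) < 4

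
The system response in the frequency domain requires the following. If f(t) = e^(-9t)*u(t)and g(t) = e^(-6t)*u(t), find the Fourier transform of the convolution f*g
By the convolution theorem: F{f * g} = F(omega) * G(omega)
F(omega) = 1/(9+j * omega), G(omega) = 1/(6+j * omega)
F{f * g} = 1/((9+j * omega)(6+j * omega))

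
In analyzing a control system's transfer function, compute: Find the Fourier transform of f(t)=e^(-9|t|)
Using the standard pair: F{e^(-a|t|)}=2a/(a^2 + omega^2)
With a=9: F(omega)=18/(81 + omega^2)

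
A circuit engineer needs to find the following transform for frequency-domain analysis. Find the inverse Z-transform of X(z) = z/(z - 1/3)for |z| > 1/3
Standard pair: z/(z-a) <-> a^n*u[n] for causal signals
With a=1/3: x[n]=(1/3)^n*u[n]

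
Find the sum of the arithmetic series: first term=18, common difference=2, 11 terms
Last term: a_n = 18 + (11 - 1)·2 = 38
Sum = n(a_1 + a_n)/2 = 11(18 + 38)/2 = 308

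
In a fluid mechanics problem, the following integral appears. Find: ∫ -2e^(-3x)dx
Since d/dx[e^(-3x)]=-3e^(-3x), we get 2/3 e^(-3x)+C

Answer: (2/3)e^(-3x)+C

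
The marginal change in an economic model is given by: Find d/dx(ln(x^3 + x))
Chain rule: d/dx[ln(u)] = u'/u where u = x^3 + x
u' = 3x^2 + 1

Answer: (3x^2 + 1)/(x^3 + x)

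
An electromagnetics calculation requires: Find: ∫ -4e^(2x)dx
Since d/dx[e^(2x)]=2e^(2x), we get -2 e^(2x)+C

Answer: -2e^(2x)+C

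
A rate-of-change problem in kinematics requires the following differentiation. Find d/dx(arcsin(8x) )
d/dx[arcsin(u)] = u'/√(1-u²), u = 8x, u' = 8

Answer: 8/√(1 - 64x²)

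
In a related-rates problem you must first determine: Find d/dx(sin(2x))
Chain rule: d/dx[sin(u)] = cos(u)·u' where u = 2x
u' = 2

Answer: 2·cos(2x)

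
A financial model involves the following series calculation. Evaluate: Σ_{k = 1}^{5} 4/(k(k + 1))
Partial fractions: 4/(k(k+1)) = 4/k - 4/(k+1)
Telescoping sum: 4(1-1/6) = 4·5/6

Answer: 10/3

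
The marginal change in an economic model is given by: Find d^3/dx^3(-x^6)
Apply power rule 3 times:
d^1: -6x^5
d^2: -30x^4
d^3: -120x^3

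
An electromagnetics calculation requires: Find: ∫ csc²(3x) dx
Since d/dx[-cot(3x)]=3csc²(3x), integral=-cot(3x)/3 + C

Answer: (-1/3)cot(3x) + C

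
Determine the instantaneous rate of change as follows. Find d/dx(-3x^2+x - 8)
Power rule: d/dx(ax^n) = n·a·x^(n-1)
Term by term: -6·x+1

Answer: -6x+1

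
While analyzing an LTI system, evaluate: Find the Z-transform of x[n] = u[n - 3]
Using the time-shift property: Z{u[n-3]} = z^(-3)*z/(z-1)
= z^(-2)/(z-1)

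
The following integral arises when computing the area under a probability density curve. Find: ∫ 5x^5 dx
Using power rule: ∫ 5x^5 dx = 5/6 x^6+C = (5/6)x^6+C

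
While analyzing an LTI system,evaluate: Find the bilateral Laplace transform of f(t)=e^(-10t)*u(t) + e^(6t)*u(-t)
For e^(-10t) * u(t): L = 1/(s + 10), Re(s) > -10
For e^(6t) * u(-t): L = -1/(s-6), Re(s) < 6
Combined: F(s) = 1/(s + 10) - 1/(s-6), -10 < Re(s) < 6

Answer: 1/(s + 10) - 1/(s-6), ROC: -10 < Re(s) < 6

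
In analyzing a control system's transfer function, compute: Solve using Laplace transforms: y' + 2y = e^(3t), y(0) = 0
Take L: sY - 0+2Y=1/(s-3)
Y(s+2)=1/(s-3)+0
Y=1/((s-3)(s+2))+0/(s+2)
Partial fractions: 1/((s-3)(s+2))=(1/5)/(s-3) - (1/5)/(s+2)
So Y=(1/5)/(s-3) - (1/5)/(s+2)
Inverse Laplace transform (L^(-1){1/(s-3)}=e^(3t), L^(-1){1/(s+2)}=e^(-2t)):

Answer: y(t)=(1/5)·e^(3t) - (1/5)·e^(-2t)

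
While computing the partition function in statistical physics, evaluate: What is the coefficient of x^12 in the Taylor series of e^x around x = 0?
Taylor series of e^x=Σ x^n/n!
Coefficient of x^12=1/12!=1/479001600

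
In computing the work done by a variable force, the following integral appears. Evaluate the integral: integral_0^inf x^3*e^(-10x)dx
This is a Gamma integral. Substitute u = 10x (du = 10 dx):
integral_0^inf x^3 * e^(-10x) dx = (1/10^4) integral_0^inf u^3 * e^(-u) du
= Gamma(4)/10^4 = 3!/10^4 = 6/10000

Answer: 3/5000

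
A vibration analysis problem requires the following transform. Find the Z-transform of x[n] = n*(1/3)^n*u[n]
Using the property Z{n*a^n*u[n]} = az/(z-a)^2
With a = 1/3: X(z) = (1/3)z/(z - 1/3)^2, |z| > 1/3

Answer: (1/3)z/(z - 1/3)^2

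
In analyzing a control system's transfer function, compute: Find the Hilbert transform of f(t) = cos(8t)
The Hilbert transform shifts each frequency component by -pi/2.
H{cos(wt)} = sin(wt)
With w = 8: H{cos(8t)} = sin(8t)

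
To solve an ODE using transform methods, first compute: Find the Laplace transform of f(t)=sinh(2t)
L{sinh(at)} = a/(s²-a²)
L{sinh(2t)} = 2/(s²-4)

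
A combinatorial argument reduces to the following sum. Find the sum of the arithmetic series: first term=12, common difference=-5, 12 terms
Last term: a_n = 12 + (12 - 1)·-5 = -43
Sum = n(a_1 + a_n)/2 = 12(12 + (-43))/2 = -186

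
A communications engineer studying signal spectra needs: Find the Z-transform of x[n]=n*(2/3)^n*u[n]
Using the property Z{n * a^n * u[n]} = az/(z-a)^2
With a = 2/3: X(z) = (2/3)z/(z - 2/3)^2, |z| > 2/3

Answer: (2/3)z/(z - 2/3)^2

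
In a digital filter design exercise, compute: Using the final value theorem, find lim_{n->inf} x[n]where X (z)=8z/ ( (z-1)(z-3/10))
Final value theorem: lim x[n] = lim_{z->1} (z-1) * X(z)
(z-1) * X(z) = 8z/(z-3/10)
As z->1: 8/(1-3/10) = 8/(7/10) = 80/7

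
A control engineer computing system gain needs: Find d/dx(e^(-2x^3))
Chain rule: d/dx[e^u]=e^u · u' where u=-2x^3
u'=-6x^2

Answer: -6x^2·e^(-2x^3)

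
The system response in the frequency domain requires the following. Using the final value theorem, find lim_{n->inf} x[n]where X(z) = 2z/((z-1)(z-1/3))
Final value theorem: lim x[n] = lim_{z->1} (z-1)*X(z)
(z-1)*X(z) = 2z/(z-1/3)
As z->1: 2/(1 - 1/3) = 2/(2/3) = 3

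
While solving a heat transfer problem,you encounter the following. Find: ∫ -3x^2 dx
Using power rule: ∫ -3x^2 dx=-3/3 x^3+C=-x^3+C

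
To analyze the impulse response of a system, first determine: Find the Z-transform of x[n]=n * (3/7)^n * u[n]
Using the property Z{n*a^n*u[n]}=az/(z-a)^2
With a=3/7: X(z)=(3/7)z/(z - 3/7)^2, |z| > 3/7

Answer: (3/7)z/(z - 3/7)^2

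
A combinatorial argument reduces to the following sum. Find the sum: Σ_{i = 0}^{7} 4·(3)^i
Geometric series: S = a(1 - r^n)/(1 - r)
a = 4, r = 3, n = 8
S = 4(1-6561)/-2 = 13120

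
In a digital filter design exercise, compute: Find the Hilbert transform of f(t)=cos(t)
The Hilbert transform shifts each frequency component by -pi/2.
H{cos(wt)}=sin(wt)
With w=1: H{cos(t)}=sin(t)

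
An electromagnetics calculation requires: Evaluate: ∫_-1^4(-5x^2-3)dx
Step 1: Find antiderivative F(x) = (-5/3)x^3-3x
Step 2: F(4) - F(-1) = -356/3 - (14/3) = -370/3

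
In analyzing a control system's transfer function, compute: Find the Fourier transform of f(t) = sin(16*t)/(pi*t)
sin(W * t)/(pi * t)=(W/pi) * sinc(W * t/pi) is the impulse response of the ideal low-pass filter with cutoff W (here W=16).
Its Fourier transform is a rectangular function:
F(omega)=1 for |omega| < 16, 0 otherwise

Answer: rect(omega/32) [i.e., 1 for |omega| < 16, 0 otherwise]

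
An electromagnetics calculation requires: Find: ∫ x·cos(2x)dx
By parts: u=x, dv=cos(2x) dx
du=dx, v=sin(2x)/2
=x·sin(2x)/2+cos(2x)/2²+C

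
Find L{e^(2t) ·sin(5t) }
First shifting: L{e^(at)f(t)} = F(s-a)
L{sin(5t)} = 5/(s²+25)
Shift: 5/((s-2)²+25)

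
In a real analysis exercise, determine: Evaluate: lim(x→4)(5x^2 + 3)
Polynomial is continuous, so substitute x = 4:
5·4^2 + 3 = 83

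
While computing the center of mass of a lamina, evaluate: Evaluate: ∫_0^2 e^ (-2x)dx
Antiderivative: (1/(-2))e^(-2x)
Evaluate: (1/(-2))(e^-4-1)

Answer: (e^-4-1)/(-2)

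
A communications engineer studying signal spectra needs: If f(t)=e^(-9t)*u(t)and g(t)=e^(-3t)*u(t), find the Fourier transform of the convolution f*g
By the convolution theorem: F{f*g}=F(omega)*G(omega)
F(omega)=1/(9+j*omega), G(omega)=1/(3+j*omega)
F{f*g}=1/((9+j*omega)(3+j*omega))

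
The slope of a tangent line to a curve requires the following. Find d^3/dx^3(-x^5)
Apply power rule 3 times:
d^1: -5x^4
d^2: -20x^3
d^3: -60x^2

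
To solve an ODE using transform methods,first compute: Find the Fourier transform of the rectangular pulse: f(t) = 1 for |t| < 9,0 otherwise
F(omega)=integral from -9 to 9 of e^(-j*omega*t) dt
=2*sin(9*omega)/omega=18*sinc(9*omega/pi)

Answer: 2*sin(9*omega)/omega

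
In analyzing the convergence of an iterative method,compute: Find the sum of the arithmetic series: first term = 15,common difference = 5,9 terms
Last term: a_n = 15 + (9 - 1)·5 = 55
Sum = n(a_1 + a_n)/2 = 9(15 + 55)/2 = 315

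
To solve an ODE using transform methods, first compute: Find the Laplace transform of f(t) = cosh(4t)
L{cosh(at)} = s/(s²-a²)
L{cosh(4t)} = s/(s²-16)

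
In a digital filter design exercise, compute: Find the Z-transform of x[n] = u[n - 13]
Using the time-shift property: Z{u[n-13]}=z^(-13) * z/(z-1)
=z^(-12)/(z-1)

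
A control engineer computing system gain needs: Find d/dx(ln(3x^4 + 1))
Chain rule: d/dx[ln(u)]=u'/u where u=3x^4 + 1
u'=12x^3

Answer: (12x^3)/(3x^4 + 1)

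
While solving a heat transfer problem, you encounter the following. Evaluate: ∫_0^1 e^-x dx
Antiderivative: -e^-x
Evaluate: -(e^-1-1)

Answer: (e^-1-1)/(-1)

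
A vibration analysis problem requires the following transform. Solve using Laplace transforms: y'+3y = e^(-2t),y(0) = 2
Take L: sY - 2+3Y=1/(s+2)
Y(s+3)=1/(s+2)+2
Y=1/((s+2)(s+3))+2/(s+3)
Partial fractions: 1/((s+2)(s+3))=1/(s+2)-1/(s+3)
So Y=1/(s+2)+1/(s+3)
Inverse Laplace transform (L^(-1){1/(s+2)}=e^(-2t), L^(-1){1/(s+3)}=e^(-3t)):

Answer: y(t)=1·e^(-2t)+e^(-3t)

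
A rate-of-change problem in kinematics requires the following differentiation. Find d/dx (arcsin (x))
d/dx[arcsin(u)]=u'/√(1-u²), u=x, u'=1

Answer: 1/√(1-x²)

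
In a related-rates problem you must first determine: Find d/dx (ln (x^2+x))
Chain rule: d/dx[ln(u)] = u'/u where u = x^2 + x
u' = 2x + 1

Answer: (2x + 1)/(x^2 + x)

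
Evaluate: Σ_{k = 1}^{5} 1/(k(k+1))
Partial fractions: 1/(k(k+1)) = 1/k - 1/(k+1)
Telescoping sum: 1(1-1/6) = 1·5/6

Answer: 5/6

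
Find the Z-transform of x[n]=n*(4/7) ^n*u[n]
Using the property Z{n*a^n*u[n]} = az/(z-a)^2
With a = 4/7: X(z) = (4/7)z/(z - 4/7)^2, |z| > 4/7

Answer: (4/7)z/(z - 4/7)^2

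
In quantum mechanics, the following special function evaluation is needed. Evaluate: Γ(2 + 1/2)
Γ(n + 1/2) = (2n)!√π/(4^n·n!)
= 24√π/(16·2) = (3/4)·√π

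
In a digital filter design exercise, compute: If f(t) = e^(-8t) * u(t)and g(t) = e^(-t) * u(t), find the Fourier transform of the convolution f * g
By the convolution theorem: F{f * g} = F(omega) * G(omega)
F(omega) = 1/(8+j * omega), G(omega) = 1/(1+j * omega)
F{f * g} = 1/((8+j * omega)(1+j * omega))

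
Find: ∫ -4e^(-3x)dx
Since d/dx[e^(-3x)]=-3e^(-3x), we get 4/3 e^(-3x) + C

Answer: (4/3)e^(-3x) + C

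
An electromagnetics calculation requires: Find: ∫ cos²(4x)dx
Using identity cos²(u) = (1+cos(2u))/2:
∫ (1+cos(8x))/2 dx = x/2+sin(8x)/16+C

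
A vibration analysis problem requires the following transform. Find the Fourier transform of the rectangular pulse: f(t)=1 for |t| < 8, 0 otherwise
F(omega)=integral from -8 to 8 of e^(-j*omega*t) dt
=2*sin(8*omega)/omega=16*sinc(8*omega/pi)

Answer: 2*sin(8*omega)/omega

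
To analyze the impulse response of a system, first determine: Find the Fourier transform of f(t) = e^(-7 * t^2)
The Fourier transform of a Gaussian e^(-a*t^2) is sqrt(pi/a)*e^(-omega^2/(4a)).
With a=7: F(omega)=sqrt(pi/7)*e^(-omega^2/28)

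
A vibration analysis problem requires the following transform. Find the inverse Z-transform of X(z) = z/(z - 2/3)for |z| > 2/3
Standard pair: z/(z-a) <-> a^n * u[n] for causal signals
With a = 2/3: x[n] = (2/3)^n * u[n]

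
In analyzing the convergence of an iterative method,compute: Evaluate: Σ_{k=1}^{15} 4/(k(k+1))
Partial fractions: 4/(k(k+1)) = 4/k - 4/(k+1)
Telescoping sum: 4(1-1/16) = 4·15/16

Answer: 15/4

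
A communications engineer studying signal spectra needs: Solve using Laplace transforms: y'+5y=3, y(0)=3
Take L of both sides: sY(s) - 3 + 5Y(s)=3/s
Y(s)(s + 5)=3/s + 3
Y(s)=3/(s(s + 5)) + 3/(s + 5)
Partial fractions: 3/(s(s + 5))=(3/5)/s - (3/5)/(s + 5)
So Y(s)=(3/5)/s + (12/5)/(s + 5)
Inverse transform (L^(-1){1/s}=1, L^(-1){1/(s + 5)}=e^(-5t)):

Answer: y(t)=3/5 + (12/5)·e^(-5t)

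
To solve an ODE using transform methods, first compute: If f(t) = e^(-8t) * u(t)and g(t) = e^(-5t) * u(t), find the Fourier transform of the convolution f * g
By the convolution theorem: F{f * g}=F(omega) * G(omega)
F(omega)=1/(8+j * omega), G(omega)=1/(5+j * omega)
F{f * g}=1/((8+j * omega)(5+j * omega))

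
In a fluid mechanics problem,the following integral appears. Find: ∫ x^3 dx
Using power rule: ∫ x^3 dx = 1/4 x^4 + C = (1/4)x^4 + C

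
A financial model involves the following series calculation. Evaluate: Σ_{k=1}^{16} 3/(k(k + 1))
Partial fractions: 3/(k(k+1))=3/k - 3/(k+1)
Telescoping sum: 3(1-1/17)=3·16/17

Answer: 48/17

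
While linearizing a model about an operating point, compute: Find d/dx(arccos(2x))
d/dx[arccos(u)] = -u'/√(1-u²), u = 2x, u' = 2

Answer: -2/√(1 - 4x²)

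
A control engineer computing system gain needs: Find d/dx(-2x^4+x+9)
Power rule: d/dx(ax^n)=n·a·x^(n-1)
Term by term: -8·x^3+1

Answer: -8x^3+1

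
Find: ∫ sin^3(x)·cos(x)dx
Let u=sin(x), du=cos(x) dx
∫ u^3 du=u^4/4+C

Answer: sin^4(x)/4+C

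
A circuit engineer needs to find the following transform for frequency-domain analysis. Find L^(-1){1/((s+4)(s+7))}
Partial fractions: 1/((s + 4)(s + 7)) = A/(s + 4) + B/(s + 7)
Cover-up: A = 1/(s + 7)|_{s = -4} = 1/3; B = 1/(s + 4)|_{s = -7} = -1/3
L^(-1) = (1/3)e^(-4t) - (1/3)e^(-7t)

Answer: (1/3)(e^(-4t) - e^(-7t))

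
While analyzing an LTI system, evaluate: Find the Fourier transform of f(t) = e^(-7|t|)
Using the standard pair: F{e^(-a|t|)} = 2a/(a^2+omega^2)
With a = 7: F(omega) = 14/(49+omega^2)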